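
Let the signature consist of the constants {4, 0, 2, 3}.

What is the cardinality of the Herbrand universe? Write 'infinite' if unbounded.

There are no function symbols, so every ground term is one of the 4 constants.
The Herbrand universe is {4, 0, 2, 3}, which is finite with 4 elements.

4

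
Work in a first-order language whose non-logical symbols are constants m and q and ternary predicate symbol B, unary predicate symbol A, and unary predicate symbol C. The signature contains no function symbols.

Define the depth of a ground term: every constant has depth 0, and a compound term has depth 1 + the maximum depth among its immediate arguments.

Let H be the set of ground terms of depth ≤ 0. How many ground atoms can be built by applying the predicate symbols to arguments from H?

First count ground terms of depth ≤ 0.
With no function symbols every ground term is a constant, so there are exactly 2 ground terms at every depth bound.
N_0 = 2
Explicitly: m, q.
So |H| = 2.
Each predicate of arity r yields |H|^r ground atoms (one per choice of an r-tuple from H):
  B: 2^3 = 8;  A: 2;  C: 2
Total ground atoms: 8 + 2 + 2 = 12.

12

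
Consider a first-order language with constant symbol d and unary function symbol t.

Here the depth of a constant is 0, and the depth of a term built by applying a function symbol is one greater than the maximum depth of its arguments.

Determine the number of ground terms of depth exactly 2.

Let N_k count ground terms of depth at most k. Each non-constant term of depth ≤ k is some function symbol applied to depth-≤(k−1) arguments, giving N_k = 1 + N_{k-1}.
N_0 = 1
N_1 = 1 + 1 = 2
N_2 = 1 + 2 = 3
Terms of depth exactly 2: N_2 − N_1 = 3 − 2 = 1.

1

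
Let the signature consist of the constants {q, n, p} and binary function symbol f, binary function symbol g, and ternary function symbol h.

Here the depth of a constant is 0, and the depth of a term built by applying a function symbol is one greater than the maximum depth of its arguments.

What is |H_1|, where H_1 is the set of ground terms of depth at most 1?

48

Let N_k count ground terms of depth at most k. Each non-constant term of depth ≤ k is some function symbol applied to depth-≤(k−1) arguments, giving N_k = 3 + N_{k-1}^2 + N_{k-1}^2 + N_{k-1}^3.
N_0 = 3
N_1 = 3 + 3^2 + 3^2 + 3^3 = 48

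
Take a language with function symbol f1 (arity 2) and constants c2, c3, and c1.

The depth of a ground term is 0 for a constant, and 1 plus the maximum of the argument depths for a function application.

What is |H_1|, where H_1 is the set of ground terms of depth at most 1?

12

Let N_k = |{terms of depth ≤ k}|. Then N_0 = 3 and N_k = 3 + N_{k-1}^2 for k ≥ 1 (one summand per function symbol, arity giving the exponent).
N_0 = 3
N_1 = 3 + 3^2 = 12
Explicitly: c2, c3, c1, f1(c2, c2), f1(c2, c3), f1(c2, c1), f1(c3, c2), f1(c3, c3), f1(c3, c1), f1(c1, c2), f1(c1, c3), f1(c1, c1).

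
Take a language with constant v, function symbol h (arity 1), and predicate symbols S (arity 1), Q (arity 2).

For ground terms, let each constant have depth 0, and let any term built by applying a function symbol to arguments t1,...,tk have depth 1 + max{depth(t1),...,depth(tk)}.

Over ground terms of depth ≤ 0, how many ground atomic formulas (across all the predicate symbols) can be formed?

2

First count ground terms of depth ≤ 0.
Let N_k count ground terms of depth at most k. Each non-constant term of depth ≤ k is some function symbol applied to depth-≤(k−1) arguments, giving N_k = 1 + N_{k-1}.
N_0 = 1
Explicitly: v.
So |H| = 1.
For each predicate symbol, the number of ground atoms is |H| raised to its arity; summing:
  S: 1;  Q: 1^2 = 1
Total ground atoms: 1 + 1 = 2.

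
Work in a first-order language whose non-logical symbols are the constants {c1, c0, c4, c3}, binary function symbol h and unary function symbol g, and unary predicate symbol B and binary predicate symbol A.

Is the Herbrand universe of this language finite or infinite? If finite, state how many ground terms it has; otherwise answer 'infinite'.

infinite

The signature has at least one function symbol (h, arity 2) and at least one constant (c1).
Iterating h gives infinitely many distinct ground terms: c1, h(c1, c1), h(h(c1, c1), h(c1, c1)), ...
So the Herbrand universe is infinite.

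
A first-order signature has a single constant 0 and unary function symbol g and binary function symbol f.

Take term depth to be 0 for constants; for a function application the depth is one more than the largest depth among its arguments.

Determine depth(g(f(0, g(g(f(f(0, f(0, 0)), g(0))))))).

7

depth(f(0, 0)) = 1 + max(0, 0) = 1
depth(f(0, f(0, 0))) = 1 + max(0, 1) = 2
depth(g(0)) = 1 + depth(0) = 1 + 0 = 1
depth(f(f(0, f(0, 0)), g(0))) = 1 + max(2, 1) = 3
depth(g(f(f(0, f(0, 0)), g(0)))) = 1 + depth(f(f(0, f(0, 0)), g(0))) = 1 + 3 = 4
depth(g(g(f(f(0, f(0, 0)), g(0))))) = 1 + depth(g(f(f(0, f(0, 0)), g(0)))) = 1 + 4 = 5
depth(f(0, g(g(f(f(0, f(0, 0)), g(0)))))) = 1 + max(0, 5) = 6
depth(g(f(0, g(g(f(f(0, f(0, 0)), g(0))))))) = 1 + depth(f(0, g(g(f(f(0, f(0, 0)), g(0)))))) = 1 + 6 = 7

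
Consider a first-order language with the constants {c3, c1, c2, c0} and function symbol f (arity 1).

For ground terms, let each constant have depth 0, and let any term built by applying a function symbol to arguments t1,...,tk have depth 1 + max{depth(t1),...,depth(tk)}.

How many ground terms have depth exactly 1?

Count level by level. With function symbols f/1, the terms of depth ≤ k are the 4 constants together with each function applied to depth-≤(k−1) tuples, so N_k = 4 + N_{k-1}.
N_0 = 4
N_1 = 4 + 4 = 8
Terms of depth exactly 1: N_1 − N_0 = 8 − 4 = 4.

4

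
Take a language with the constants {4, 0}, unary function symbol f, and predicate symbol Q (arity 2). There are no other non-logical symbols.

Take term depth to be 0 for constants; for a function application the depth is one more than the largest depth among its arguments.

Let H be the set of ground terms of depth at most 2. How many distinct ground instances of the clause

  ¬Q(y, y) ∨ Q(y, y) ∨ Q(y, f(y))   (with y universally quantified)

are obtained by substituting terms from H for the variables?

6

Ground terms of depth ≤ 2:
  Write N_k for the number of ground terms of depth ≤ k. A term of depth ≤ k is either a constant or a function symbol applied to arguments of depth ≤ k−1, so N_k = 2 + N_{k-1}.
  N_0 = 2
  N_1 = 2 + 2 = 4
  N_2 = 2 + 4 = 6
So there are 6 ground terms available for substitution.
The body mentions the single quantified variable y; since ground terms form a free algebra, no two substitutions collapse to the same formula.
Number of ground instances = 6.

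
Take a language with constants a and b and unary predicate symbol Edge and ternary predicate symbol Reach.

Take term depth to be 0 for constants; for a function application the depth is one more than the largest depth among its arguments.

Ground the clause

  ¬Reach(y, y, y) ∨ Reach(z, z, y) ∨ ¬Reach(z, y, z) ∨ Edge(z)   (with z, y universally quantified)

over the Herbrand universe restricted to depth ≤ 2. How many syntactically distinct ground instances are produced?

Ground terms of depth ≤ 2:
  With no function symbols every ground term is a constant, so there are exactly 2 ground terms at every depth bound.
  N_0 = 2
  N_1 = 2
  N_2 = 2
So there are 2 ground terms available for substitution.
Each of z, y ranges independently over the available ground terms, and distinct assignments produce distinct instances.
Number of ground instances = 2^2 = 4.

4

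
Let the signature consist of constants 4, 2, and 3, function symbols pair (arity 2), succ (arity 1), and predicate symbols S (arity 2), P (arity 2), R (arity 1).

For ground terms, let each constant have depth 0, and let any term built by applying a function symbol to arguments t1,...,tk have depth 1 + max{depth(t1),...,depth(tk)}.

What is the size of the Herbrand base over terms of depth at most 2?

First count ground terms of depth ≤ 2.
If N_k denotes the number of depth-≤k ground terms, the 3 constants give N_0 = 3, and each function symbol of arity r contributes N_{k-1}^r new terms at level k: N_k = 3 + N_{k-1}^2 + N_{k-1}.
N_0 = 3
N_1 = 3 + 3^2 + 3 = 15
N_2 = 3 + 15^2 + 15 = 243
So |H| = 243.
Ground atoms are formed by filling each argument slot of a predicate with a term from H, so an r-ary predicate gives |H|^r atoms:
  S: 243^2 = 59049;  P: 243^2 = 59049;  R: 243
Total ground atoms: 59049 + 59049 + 243 = 118341.

118341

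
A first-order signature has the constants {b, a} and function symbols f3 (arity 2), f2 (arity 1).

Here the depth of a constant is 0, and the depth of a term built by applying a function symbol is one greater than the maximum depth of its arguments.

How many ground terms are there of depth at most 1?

Count level by level. With function symbols f3/2, f2/1, the terms of depth ≤ k are the 2 constants together with each function applied to depth-≤(k−1) tuples, so N_k = 2 + N_{k-1}^2 + N_{k-1}.
N_0 = 2
N_1 = 2 + 2^2 + 2 = 8

8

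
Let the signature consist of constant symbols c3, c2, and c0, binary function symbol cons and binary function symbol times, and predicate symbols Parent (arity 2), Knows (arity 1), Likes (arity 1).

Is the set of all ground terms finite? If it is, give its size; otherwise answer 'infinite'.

infinite

The signature has at least one function symbol (cons, arity 2) and at least one constant (c3).
Iterating cons gives infinitely many distinct ground terms: c3, cons(c3, c3), cons(cons(c3, c3), cons(c3, c3)), ...
So the Herbrand universe is infinite.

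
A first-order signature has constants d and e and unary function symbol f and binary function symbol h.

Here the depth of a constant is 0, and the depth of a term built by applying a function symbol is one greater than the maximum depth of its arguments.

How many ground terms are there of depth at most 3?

5552

Write N_k for the number of ground terms of depth ≤ k. A term of depth ≤ k is either a constant or a function symbol applied to arguments of depth ≤ k−1, so N_k = 2 + N_{k-1} + N_{k-1}^2.
N_0 = 2
N_1 = 2 + 2 + 2^2 = 8
N_2 = 2 + 8 + 8^2 = 74
N_3 = 2 + 74 + 74^2 = 5552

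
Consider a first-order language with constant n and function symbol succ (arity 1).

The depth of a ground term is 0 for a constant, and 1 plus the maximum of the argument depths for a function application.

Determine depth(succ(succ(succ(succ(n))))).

4

depth(succ(n)) = 1 + depth(n) = 1 + 0 = 1
depth(succ(succ(n))) = 1 + depth(succ(n)) = 1 + 1 = 2
depth(succ(succ(succ(n)))) = 1 + depth(succ(succ(n))) = 1 + 2 = 3
depth(succ(succ(succ(succ(n))))) = 1 + depth(succ(succ(succ(n)))) = 1 + 3 = 4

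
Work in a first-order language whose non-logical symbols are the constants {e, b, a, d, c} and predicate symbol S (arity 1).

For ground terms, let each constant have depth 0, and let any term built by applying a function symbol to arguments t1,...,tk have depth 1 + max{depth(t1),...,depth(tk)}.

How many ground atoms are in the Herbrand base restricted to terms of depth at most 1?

5

First count ground terms of depth ≤ 1.
With no function symbols every ground term is a constant, so there are exactly 5 ground terms at every depth bound.
N_0 = 5
N_1 = 5
So |H| = 5.
A ground atom is a predicate applied to a tuple of terms from H, so the count is the sum over predicates of |H|^arity:
  S: 5
Total ground atoms: 5.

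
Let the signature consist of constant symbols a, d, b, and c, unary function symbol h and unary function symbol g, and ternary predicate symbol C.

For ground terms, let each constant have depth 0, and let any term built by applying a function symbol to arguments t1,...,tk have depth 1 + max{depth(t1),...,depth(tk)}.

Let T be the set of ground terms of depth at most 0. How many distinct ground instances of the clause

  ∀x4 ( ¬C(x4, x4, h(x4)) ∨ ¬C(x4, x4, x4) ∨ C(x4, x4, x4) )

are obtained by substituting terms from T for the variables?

4

Ground terms of depth ≤ 0:
  Write N_k for the number of ground terms of depth ≤ k. A term of depth ≤ k is either a constant or a function symbol applied to arguments of depth ≤ k−1, so N_k = 4 + N_{k-1} + N_{k-1}.
  N_0 = 4
  Explicitly: a, d, b, c.
So there are 4 ground terms available for substitution.
There is 1 variable to instantiate (x4),  occurring in at least one literal, so different choices give different ground instances.
Number of ground instances = 4.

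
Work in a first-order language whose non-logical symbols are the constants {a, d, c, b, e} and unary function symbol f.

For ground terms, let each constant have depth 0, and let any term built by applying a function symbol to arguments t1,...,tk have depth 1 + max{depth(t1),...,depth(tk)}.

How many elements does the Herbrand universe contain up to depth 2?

15

Let N_k count ground terms of depth at most k. Each non-constant term of depth ≤ k is some function symbol applied to depth-≤(k−1) arguments, giving N_k = 5 + N_{k-1}.
N_0 = 5
N_1 = 5 + 5 = 10
N_2 = 5 + 10 = 15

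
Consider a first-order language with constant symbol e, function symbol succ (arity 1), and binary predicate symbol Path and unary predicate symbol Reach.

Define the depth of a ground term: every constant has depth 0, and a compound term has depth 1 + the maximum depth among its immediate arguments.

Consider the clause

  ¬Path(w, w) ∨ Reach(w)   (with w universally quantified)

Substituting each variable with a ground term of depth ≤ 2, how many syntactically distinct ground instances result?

3

Ground terms of depth ≤ 2:
  Count level by level. With function symbols succ/1, the terms of depth ≤ k are the 1 constant together with each function applied to depth-≤(k−1) tuples, so N_k = 1 + N_{k-1}.
  N_0 = 1
  N_1 = 1 + 1 = 2
  N_2 = 1 + 2 = 3
So there are 3 ground terms available for substitution.
There is 1 variable to instantiate (w),  occurring in at least one literal, so different choices give different ground instances.
Number of ground instances = 3.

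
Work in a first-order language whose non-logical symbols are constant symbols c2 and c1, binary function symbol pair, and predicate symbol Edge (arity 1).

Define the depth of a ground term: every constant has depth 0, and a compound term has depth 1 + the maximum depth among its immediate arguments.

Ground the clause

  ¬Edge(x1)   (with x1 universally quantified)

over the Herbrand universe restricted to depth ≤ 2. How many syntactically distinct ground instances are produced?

Ground terms of depth ≤ 2:
  Let N_k = |{terms of depth ≤ k}|. Then N_0 = 2 and N_k = 2 + N_{k-1}^2 for k ≥ 1 (one summand per function symbol, arity giving the exponent).
  N_0 = 2
  N_1 = 2 + 2^2 = 6
  N_2 = 2 + 6^2 = 38
So there are 38 ground terms available for substitution.
The variable x1 ranges independently over the available ground terms, and distinct assignments produce distinct instances.
Number of ground instances = 38.

38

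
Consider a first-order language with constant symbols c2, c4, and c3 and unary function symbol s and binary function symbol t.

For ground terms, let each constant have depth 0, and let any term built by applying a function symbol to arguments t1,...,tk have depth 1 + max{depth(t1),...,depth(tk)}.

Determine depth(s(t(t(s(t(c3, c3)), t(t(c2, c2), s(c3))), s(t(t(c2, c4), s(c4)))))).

5

depth(t(c3, c3)) = 1 + max(0, 0) = 1
depth(s(t(c3, c3))) = 1 + depth(t(c3, c3)) = 1 + 1 = 2
depth(t(c2, c2)) = 1 + max(0, 0) = 1
depth(s(c3)) = 1 + depth(c3) = 1 + 0 = 1
depth(t(t(c2, c2), s(c3))) = 1 + max(1, 1) = 2
depth(t(s(t(c3, c3)), t(t(c2, c2), s(c3)))) = 1 + max(2, 2) = 3
depth(t(c2, c4)) = 1 + max(0, 0) = 1
depth(s(c4)) = 1 + depth(c4) = 1 + 0 = 1
depth(t(t(c2, c4), s(c4))) = 1 + max(1, 1) = 2
depth(s(t(t(c2, c4), s(c4)))) = 1 + depth(t(t(c2, c4), s(c4))) = 1 + 2 = 3
depth(t(t(s(t(c3, c3)), t(t(c2, c2), s(c3))), s(t(t(c2, c4), s(c4))))) = 1 + max(3, 3) = 4
depth(s(t(t(s(t(c3, c3)), t(t(c2, c2), s(c3))), s(t(t(c2, c4), s(c4)))))) = 1 + depth(t(t(s(t(c3, c3)), t(t(c2, c2), s(c3))), s(t(t(c2, c4), s(c4))))) = 1 + 4 = 5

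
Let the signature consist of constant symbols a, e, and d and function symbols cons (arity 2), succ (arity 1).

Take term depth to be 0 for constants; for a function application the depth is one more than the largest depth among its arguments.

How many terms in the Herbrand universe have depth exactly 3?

59052

Let N_k count ground terms of depth at most k. Each non-constant term of depth ≤ k is some function symbol applied to depth-≤(k−1) arguments, giving N_k = 3 + N_{k-1}^2 + N_{k-1}.
N_0 = 3
N_1 = 3 + 3^2 + 3 = 15
N_2 = 3 + 15^2 + 15 = 243
N_3 = 3 + 243^2 + 243 = 59295
Terms of depth exactly 3: N_3 − N_2 = 59295 − 243 = 59052.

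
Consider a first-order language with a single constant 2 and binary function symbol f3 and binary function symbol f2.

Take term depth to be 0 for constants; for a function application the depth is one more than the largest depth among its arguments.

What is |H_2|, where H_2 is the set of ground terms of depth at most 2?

If N_k denotes the number of depth-≤k ground terms, the 1 constant gives N_0 = 1, and each function symbol of arity r contributes N_{k-1}^r new terms at level k: N_k = 1 + N_{k-1}^2 + N_{k-1}^2.
N_0 = 1
N_1 = 1 + 1^2 + 1^2 = 3
N_2 = 1 + 3^2 + 3^2 = 19

19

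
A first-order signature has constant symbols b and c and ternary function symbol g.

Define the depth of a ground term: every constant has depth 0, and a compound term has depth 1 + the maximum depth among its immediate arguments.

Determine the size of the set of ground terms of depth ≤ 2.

Let N_k = |{terms of depth ≤ k}|. Then N_0 = 2 and N_k = 2 + N_{k-1}^3 for k ≥ 1 (one summand per function symbol, arity giving the exponent).
N_0 = 2
N_1 = 2 + 2^3 = 10
N_2 = 2 + 10^3 = 1002

1002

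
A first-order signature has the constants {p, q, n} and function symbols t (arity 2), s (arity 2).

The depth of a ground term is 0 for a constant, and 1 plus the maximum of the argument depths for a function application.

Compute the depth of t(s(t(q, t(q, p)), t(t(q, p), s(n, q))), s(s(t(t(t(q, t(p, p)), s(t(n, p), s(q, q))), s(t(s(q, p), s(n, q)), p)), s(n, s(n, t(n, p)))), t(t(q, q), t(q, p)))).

7

depth(t(q, p)) = 1 + max(0, 0) = 1
depth(t(q, t(q, p))) = 1 + max(0, 1) = 2
depth(s(n, q)) = 1 + max(0, 0) = 1
depth(t(t(q, p), s(n, q))) = 1 + max(1, 1) = 2
depth(s(t(q, t(q, p)), t(t(q, p), s(n, q)))) = 1 + max(2, 2) = 3
depth(t(p, p)) = 1 + max(0, 0) = 1
depth(t(q, t(p, p))) = 1 + max(0, 1) = 2
depth(t(n, p)) = 1 + max(0, 0) = 1
depth(s(q, q)) = 1 + max(0, 0) = 1
depth(s(t(n, p), s(q, q))) = 1 + max(1, 1) = 2
depth(t(t(q, t(p, p)), s(t(n, p), s(q, q)))) = 1 + max(2, 2) = 3
depth(s(q, p)) = 1 + max(0, 0) = 1
depth(t(s(q, p), s(n, q))) = 1 + max(1, 1) = 2
depth(s(t(s(q, p), s(n, q)), p)) = 1 + max(2, 0) = 3
depth(t(t(t(q, t(p, p)), s(t(n, p), s(q, q))), s(t(s(q, p), s(n, q)), p))) = 1 + max(3, 3) = 4
depth(s(n, t(n, p))) = 1 + max(0, 1) = 2
depth(s(n, s(n, t(n, p)))) = 1 + max(0, 2) = 3
depth(s(t(t(t(q, t(p, p)), s(t(n, p), s(q, q))), s(t(s(q, p), s(n, q)), p)), s(n, s(n, t(n, p))))) = 1 + max(4, 3) = 5
depth(t(q, q)) = 1 + max(0, 0) = 1
depth(t(t(q, q), t(q, p))) = 1 + max(1, 1) = 2
depth(s(s(t(t(t(q, t(p, p)), s(t(n, p), s(q, q))), s(t(s(q, p), s(n, q)), p)), s(n, s(n, t(n, p)))), t(t(q, q), t(q, p)))) = 1 + max(5, 2) = 6
depth(t(s(t(q, t(q, p)), t(t(q, p), s(n, q))), s(s(t(t(t(q, t(p, p)), s(t(n, p), s(q, q))), s(t(s(q, p), s(n, q)), p)), s(n, s(n, t(n, p)))), t(t(q, q), t(q, p))))) = 1 + max(3, 6) = 7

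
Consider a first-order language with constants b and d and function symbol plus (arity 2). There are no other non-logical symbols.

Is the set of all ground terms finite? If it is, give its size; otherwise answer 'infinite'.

infinite

The signature has at least one function symbol (plus, arity 2) and at least one constant (b).
Iterating plus gives infinitely many distinct ground terms: b, plus(b, b), plus(plus(b, b), plus(b, b)), ...
So the Herbrand universe is infinite.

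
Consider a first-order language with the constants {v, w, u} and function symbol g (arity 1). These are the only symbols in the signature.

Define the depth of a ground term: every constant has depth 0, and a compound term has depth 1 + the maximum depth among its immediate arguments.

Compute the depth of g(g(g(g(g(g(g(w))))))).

depth(g(w)) = 1 + depth(w) = 1 + 0 = 1
depth(g(g(w))) = 1 + depth(g(w)) = 1 + 1 = 2
depth(g(g(g(w)))) = 1 + depth(g(g(w))) = 1 + 2 = 3
depth(g(g(g(g(w))))) = 1 + depth(g(g(g(w)))) = 1 + 3 = 4
depth(g(g(g(g(g(w)))))) = 1 + depth(g(g(g(g(w))))) = 1 + 4 = 5
depth(g(g(g(g(g(g(w))))))) = 1 + depth(g(g(g(g(g(w)))))) = 1 + 5 = 6
depth(g(g(g(g(g(g(g(w)))))))) = 1 + depth(g(g(g(g(g(g(w))))))) = 1 + 6 = 7

7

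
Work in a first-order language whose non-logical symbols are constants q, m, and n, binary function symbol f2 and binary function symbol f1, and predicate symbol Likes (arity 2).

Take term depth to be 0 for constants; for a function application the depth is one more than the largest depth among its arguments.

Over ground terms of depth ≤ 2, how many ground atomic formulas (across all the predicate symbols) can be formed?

783225

First count ground terms of depth ≤ 2.
If N_k denotes the number of depth-≤k ground terms, the 3 constants give N_0 = 3, and each function symbol of arity r contributes N_{k-1}^r new terms at level k: N_k = 3 + N_{k-1}^2 + N_{k-1}^2.
N_0 = 3
N_1 = 3 + 3^2 + 3^2 = 21
N_2 = 3 + 21^2 + 21^2 = 885
So |H| = 885.
Each predicate of arity r yields |H|^r ground atoms (one per choice of an r-tuple from H):
  Likes: 885^2 = 783225
Total ground atoms: 783225.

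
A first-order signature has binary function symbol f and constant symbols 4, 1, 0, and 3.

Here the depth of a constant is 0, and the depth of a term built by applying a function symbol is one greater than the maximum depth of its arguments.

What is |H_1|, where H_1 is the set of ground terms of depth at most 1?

If N_k denotes the number of depth-≤k ground terms, the 4 constants give N_0 = 4, and each function symbol of arity r contributes N_{k-1}^r new terms at level k: N_k = 4 + N_{k-1}^2.
N_0 = 4
N_1 = 4 + 4^2 = 20

20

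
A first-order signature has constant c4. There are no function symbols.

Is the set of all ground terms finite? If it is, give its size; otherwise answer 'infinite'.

There are no function symbols, so the only ground term is the single constant.
The Herbrand universe is {c4}, finite with 1 element.

1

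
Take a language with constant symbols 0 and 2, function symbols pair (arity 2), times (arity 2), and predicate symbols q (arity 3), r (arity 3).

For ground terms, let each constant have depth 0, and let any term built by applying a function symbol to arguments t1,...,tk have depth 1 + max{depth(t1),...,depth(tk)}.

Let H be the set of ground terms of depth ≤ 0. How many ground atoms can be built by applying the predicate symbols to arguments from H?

First count ground terms of depth ≤ 0.
Count level by level. With function symbols pair/2, times/2, the terms of depth ≤ k are the 2 constants together with each function applied to depth-≤(k−1) tuples, so N_k = 2 + N_{k-1}^2 + N_{k-1}^2.
N_0 = 2
Explicitly: 0, 2.
So |H| = 2.
A ground atom is a predicate applied to a tuple of terms from H, so the count is the sum over predicates of |H|^arity:
  q: 2^3 = 8;  r: 2^3 = 8
Total ground atoms: 8 + 8 = 16.

16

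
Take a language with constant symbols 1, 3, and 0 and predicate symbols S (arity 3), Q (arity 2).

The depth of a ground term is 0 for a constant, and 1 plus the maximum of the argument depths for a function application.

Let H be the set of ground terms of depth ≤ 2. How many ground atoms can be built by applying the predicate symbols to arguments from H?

36

First count ground terms of depth ≤ 2.
With no function symbols every ground term is a constant, so there are exactly 3 ground terms at every depth bound.
N_0 = 3
N_1 = 3
N_2 = 3
So |H| = 3.
A ground atom is a predicate applied to a tuple of terms from H, so the count is the sum over predicates of |H|^arity:
  S: 3^3 = 27;  Q: 3^2 = 9
Total ground atoms: 27 + 9 = 36.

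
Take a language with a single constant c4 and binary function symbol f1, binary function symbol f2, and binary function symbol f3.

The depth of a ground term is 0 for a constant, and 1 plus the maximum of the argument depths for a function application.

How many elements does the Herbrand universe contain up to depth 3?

7204

Let N_k = |{terms of depth ≤ k}|. Then N_0 = 1 and N_k = 1 + N_{k-1}^2 + N_{k-1}^2 + N_{k-1}^2 for k ≥ 1 (one summand per function symbol, arity giving the exponent).
N_0 = 1
N_1 = 1 + 1^2 + 1^2 + 1^2 = 4
N_2 = 1 + 4^2 + 4^2 + 4^2 = 49
N_3 = 1 + 49^2 + 49^2 + 49^2 = 7204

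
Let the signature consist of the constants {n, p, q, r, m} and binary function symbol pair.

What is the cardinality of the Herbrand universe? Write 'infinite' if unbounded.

infinite

The signature has at least one function symbol (pair, arity 2) and at least one constant (n).
Iterating pair gives infinitely many distinct ground terms: n, pair(n, n), pair(pair(n, n), pair(n, n)), ...
So the Herbrand universe is infinite.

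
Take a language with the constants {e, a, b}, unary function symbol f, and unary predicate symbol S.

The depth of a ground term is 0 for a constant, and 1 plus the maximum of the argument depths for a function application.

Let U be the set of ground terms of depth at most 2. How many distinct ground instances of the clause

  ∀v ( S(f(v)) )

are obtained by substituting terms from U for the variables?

Ground terms of depth ≤ 2:
  Count level by level. With function symbols f/1, the terms of depth ≤ k are the 3 constants together with each function applied to depth-≤(k−1) tuples, so N_k = 3 + N_{k-1}.
  N_0 = 3
  N_1 = 3 + 3 = 6
  N_2 = 3 + 6 = 9
  Explicitly: e, a, b, f(e), f(a), f(b), f(f(e)), f(f(a)), f(f(b)).
So there are 9 ground terms available for substitution.
The variable v ranges independently over the available ground terms, and distinct assignments produce distinct instances.
Number of ground instances = 9.

9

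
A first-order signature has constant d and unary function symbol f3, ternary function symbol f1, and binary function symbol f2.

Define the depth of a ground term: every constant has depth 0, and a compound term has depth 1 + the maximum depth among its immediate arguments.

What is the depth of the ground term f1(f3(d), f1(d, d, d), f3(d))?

2

depth(f3(d)) = 1 + depth(d) = 1 + 0 = 1
depth(f1(d, d, d)) = 1 + max(0, 0, 0) = 1
depth(f1(f3(d), f1(d, d, d), f3(d))) = 1 + max(1, 1, 1) = 2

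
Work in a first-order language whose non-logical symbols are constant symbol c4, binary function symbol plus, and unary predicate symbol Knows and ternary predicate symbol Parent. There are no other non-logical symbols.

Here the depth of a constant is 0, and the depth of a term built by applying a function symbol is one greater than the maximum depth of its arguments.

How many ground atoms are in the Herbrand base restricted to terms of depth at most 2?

130

First count ground terms of depth ≤ 2.
If N_k denotes the number of depth-≤k ground terms, the 1 constant gives N_0 = 1, and each function symbol of arity r contributes N_{k-1}^r new terms at level k: N_k = 1 + N_{k-1}^2.
N_0 = 1
N_1 = 1 + 1^2 = 2
N_2 = 1 + 2^2 = 5
So |H| = 5.
For each predicate symbol, the number of ground atoms is |H| raised to its arity; summing:
  Knows: 5;  Parent: 5^3 = 125
Total ground atoms: 5 + 125 = 130.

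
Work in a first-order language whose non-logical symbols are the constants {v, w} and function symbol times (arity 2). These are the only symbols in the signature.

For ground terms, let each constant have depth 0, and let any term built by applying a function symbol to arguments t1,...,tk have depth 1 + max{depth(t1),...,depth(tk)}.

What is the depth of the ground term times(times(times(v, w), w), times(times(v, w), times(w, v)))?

depth(times(v, w)) = 1 + max(0, 0) = 1
depth(times(times(v, w), w)) = 1 + max(1, 0) = 2
depth(times(w, v)) = 1 + max(0, 0) = 1
depth(times(times(v, w), times(w, v))) = 1 + max(1, 1) = 2
depth(times(times(times(v, w), w), times(times(v, w), times(w, v)))) = 1 + max(2, 2) = 3

3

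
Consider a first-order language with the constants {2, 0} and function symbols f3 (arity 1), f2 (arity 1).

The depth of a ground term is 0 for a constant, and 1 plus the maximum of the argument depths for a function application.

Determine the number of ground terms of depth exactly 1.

Let N_k = |{terms of depth ≤ k}|. Then N_0 = 2 and N_k = 2 + N_{k-1} + N_{k-1} for k ≥ 1 (one summand per function symbol, arity giving the exponent).
N_0 = 2
N_1 = 2 + 2 + 2 = 6
Terms of depth exactly 1: N_1 − N_0 = 6 − 2 = 4.

4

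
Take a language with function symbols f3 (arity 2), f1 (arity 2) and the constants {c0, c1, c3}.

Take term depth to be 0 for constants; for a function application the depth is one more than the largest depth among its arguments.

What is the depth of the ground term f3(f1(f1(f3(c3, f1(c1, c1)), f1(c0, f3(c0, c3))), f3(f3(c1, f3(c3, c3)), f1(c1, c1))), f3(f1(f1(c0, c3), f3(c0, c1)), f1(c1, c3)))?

depth(f1(c1, c1)) = 1 + max(0, 0) = 1
depth(f3(c3, f1(c1, c1))) = 1 + max(0, 1) = 2
depth(f3(c0, c3)) = 1 + max(0, 0) = 1
depth(f1(c0, f3(c0, c3))) = 1 + max(0, 1) = 2
depth(f1(f3(c3, f1(c1, c1)), f1(c0, f3(c0, c3)))) = 1 + max(2, 2) = 3
depth(f3(c3, c3)) = 1 + max(0, 0) = 1
depth(f3(c1, f3(c3, c3))) = 1 + max(0, 1) = 2
depth(f3(f3(c1, f3(c3, c3)), f1(c1, c1))) = 1 + max(2, 1) = 3
depth(f1(f1(f3(c3, f1(c1, c1)), f1(c0, f3(c0, c3))), f3(f3(c1, f3(c3, c3)), f1(c1, c1)))) = 1 + max(3, 3) = 4
depth(f1(c0, c3)) = 1 + max(0, 0) = 1
depth(f3(c0, c1)) = 1 + max(0, 0) = 1
depth(f1(f1(c0, c3), f3(c0, c1))) = 1 + max(1, 1) = 2
depth(f1(c1, c3)) = 1 + max(0, 0) = 1
depth(f3(f1(f1(c0, c3), f3(c0, c1)), f1(c1, c3))) = 1 + max(2, 1) = 3
depth(f3(f1(f1(f3(c3, f1(c1, c1)), f1(c0, f3(c0, c3))), f3(f3(c1, f3(c3, c3)), f1(c1, c1))), f3(f1(f1(c0, c3), f3(c0, c1)), f1(c1, c3)))) = 1 + max(4, 3) = 5

5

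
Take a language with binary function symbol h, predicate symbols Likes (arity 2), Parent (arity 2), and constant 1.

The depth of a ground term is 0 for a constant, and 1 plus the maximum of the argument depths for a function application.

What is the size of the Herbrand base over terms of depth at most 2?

50

First count ground terms of depth ≤ 2.
If N_k denotes the number of depth-≤k ground terms, the 1 constant gives N_0 = 1, and each function symbol of arity r contributes N_{k-1}^r new terms at level k: N_k = 1 + N_{k-1}^2.
N_0 = 1
N_1 = 1 + 1^2 = 2
N_2 = 1 + 2^2 = 5
Explicitly: 1, h(1, 1), h(1, h(1, 1)), h(h(1, 1), 1), h(h(1, 1), h(1, 1)).
So |H| = 5.
Each predicate of arity r yields |H|^r ground atoms (one per choice of an r-tuple from H):
  Likes: 5^2 = 25;  Parent: 5^2 = 25
Total ground atoms: 25 + 25 = 50.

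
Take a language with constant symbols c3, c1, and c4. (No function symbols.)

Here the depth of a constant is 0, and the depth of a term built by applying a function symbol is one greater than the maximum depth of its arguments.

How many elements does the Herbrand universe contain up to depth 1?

3

With no function symbols every ground term is a constant, so there are exactly 3 ground terms at every depth bound.
N_0 = 3
N_1 = 3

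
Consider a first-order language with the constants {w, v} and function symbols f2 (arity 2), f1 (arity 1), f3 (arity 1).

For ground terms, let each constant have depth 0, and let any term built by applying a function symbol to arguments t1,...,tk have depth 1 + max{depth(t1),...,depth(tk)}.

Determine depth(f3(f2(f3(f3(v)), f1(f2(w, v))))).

depth(f3(v)) = 1 + depth(v) = 1 + 0 = 1
depth(f3(f3(v))) = 1 + depth(f3(v)) = 1 + 1 = 2
depth(f2(w, v)) = 1 + max(0, 0) = 1
depth(f1(f2(w, v))) = 1 + depth(f2(w, v)) = 1 + 1 = 2
depth(f2(f3(f3(v)), f1(f2(w, v)))) = 1 + max(2, 2) = 3
depth(f3(f2(f3(f3(v)), f1(f2(w, v))))) = 1 + depth(f2(f3(f3(v)), f1(f2(w, v)))) = 1 + 3 = 4

4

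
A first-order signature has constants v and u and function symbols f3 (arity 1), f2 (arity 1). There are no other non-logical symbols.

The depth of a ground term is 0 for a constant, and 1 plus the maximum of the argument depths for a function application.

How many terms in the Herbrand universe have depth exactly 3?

If N_k denotes the number of depth-≤k ground terms, the 2 constants give N_0 = 2, and each function symbol of arity r contributes N_{k-1}^r new terms at level k: N_k = 2 + N_{k-1} + N_{k-1}.
N_0 = 2
N_1 = 2 + 2 + 2 = 6
N_2 = 2 + 6 + 6 = 14
N_3 = 2 + 14 + 14 = 30
Terms of depth exactly 3: N_3 − N_2 = 30 − 14 = 16.

16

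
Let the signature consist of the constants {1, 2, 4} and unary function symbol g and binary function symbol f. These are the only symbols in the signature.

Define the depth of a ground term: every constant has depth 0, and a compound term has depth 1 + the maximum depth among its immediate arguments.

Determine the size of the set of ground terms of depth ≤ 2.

243

Let N_k = |{terms of depth ≤ k}|. Then N_0 = 3 and N_k = 3 + N_{k-1} + N_{k-1}^2 for k ≥ 1 (one summand per function symbol, arity giving the exponent).
N_0 = 3
N_1 = 3 + 3 + 3^2 = 15
N_2 = 3 + 15 + 15^2 = 243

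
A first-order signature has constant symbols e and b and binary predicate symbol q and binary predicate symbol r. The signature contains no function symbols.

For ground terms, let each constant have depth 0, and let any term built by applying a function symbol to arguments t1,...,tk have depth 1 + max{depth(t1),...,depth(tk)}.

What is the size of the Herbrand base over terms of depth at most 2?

8

First count ground terms of depth ≤ 2.
With no function symbols every ground term is a constant, so there are exactly 2 ground terms at every depth bound.
N_0 = 2
N_1 = 2
N_2 = 2
So |H| = 2.
A ground atom is a predicate applied to a tuple of terms from H, so the count is the sum over predicates of |H|^arity:
  q: 2^2 = 4;  r: 2^2 = 4
Total ground atoms: 4 + 4 = 8.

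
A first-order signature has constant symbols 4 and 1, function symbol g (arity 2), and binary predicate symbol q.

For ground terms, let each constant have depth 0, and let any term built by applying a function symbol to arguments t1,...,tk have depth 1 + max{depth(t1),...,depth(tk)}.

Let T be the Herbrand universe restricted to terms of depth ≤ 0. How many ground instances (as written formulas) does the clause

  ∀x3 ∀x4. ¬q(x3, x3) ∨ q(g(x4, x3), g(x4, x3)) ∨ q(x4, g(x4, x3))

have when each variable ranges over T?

Ground terms of depth ≤ 0:
  Count level by level. With function symbols g/2, the terms of depth ≤ k are the 2 constants together with each function applied to depth-≤(k−1) tuples, so N_k = 2 + N_{k-1}^2.
  N_0 = 2
  Explicitly: 4, 1.
So there are 2 ground terms available for substitution.
The body mentions every one of the 2 quantified variables; since ground terms form a free algebra, no two substitutions collapse to the same formula.
Number of ground instances = 2^2 = 4.

4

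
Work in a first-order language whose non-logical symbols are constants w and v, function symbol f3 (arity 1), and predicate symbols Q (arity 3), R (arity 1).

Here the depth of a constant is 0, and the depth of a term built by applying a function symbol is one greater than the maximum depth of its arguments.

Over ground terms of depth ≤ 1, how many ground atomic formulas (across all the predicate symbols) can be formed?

68

First count ground terms of depth ≤ 1.
Write N_k for the number of ground terms of depth ≤ k. A term of depth ≤ k is either a constant or a function symbol applied to arguments of depth ≤ k−1, so N_k = 2 + N_{k-1}.
N_0 = 2
N_1 = 2 + 2 = 4
Explicitly: w, v, f3(w), f3(v).
So |H| = 4.
A ground atom is a predicate applied to a tuple of terms from H, so the count is the sum over predicates of |H|^arity:
  Q: 4^3 = 64;  R: 4
Total ground atoms: 64 + 4 = 68.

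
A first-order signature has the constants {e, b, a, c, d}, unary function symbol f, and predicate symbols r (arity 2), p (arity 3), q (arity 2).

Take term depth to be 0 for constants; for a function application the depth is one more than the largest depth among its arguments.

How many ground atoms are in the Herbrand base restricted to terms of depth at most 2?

First count ground terms of depth ≤ 2.
Let N_k = |{terms of depth ≤ k}|. Then N_0 = 5 and N_k = 5 + N_{k-1} for k ≥ 1 (one summand per function symbol, arity giving the exponent).
N_0 = 5
N_1 = 5 + 5 = 10
N_2 = 5 + 10 = 15
So |H| = 15.
Each predicate of arity r yields |H|^r ground atoms (one per choice of an r-tuple from H):
  r: 15^2 = 225;  p: 15^3 = 3375;  q: 15^2 = 225
Total ground atoms: 225 + 3375 + 225 = 3825.

3825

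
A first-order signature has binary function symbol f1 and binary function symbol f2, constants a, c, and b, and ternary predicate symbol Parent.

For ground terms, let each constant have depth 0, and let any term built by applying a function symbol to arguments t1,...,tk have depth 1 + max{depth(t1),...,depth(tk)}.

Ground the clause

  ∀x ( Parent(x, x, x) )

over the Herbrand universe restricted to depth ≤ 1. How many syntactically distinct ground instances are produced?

Ground terms of depth ≤ 1:
  Count level by level. With function symbols f1/2, f2/2, the terms of depth ≤ k are the 3 constants together with each function applied to depth-≤(k−1) tuples, so N_k = 3 + N_{k-1}^2 + N_{k-1}^2.
  N_0 = 3
  N_1 = 3 + 3^2 + 3^2 = 21
So there are 21 ground terms available for substitution.
The body mentions the single quantified variable x; since ground terms form a free algebra, no two substitutions collapse to the same formula.
Number of ground instances = 21.

21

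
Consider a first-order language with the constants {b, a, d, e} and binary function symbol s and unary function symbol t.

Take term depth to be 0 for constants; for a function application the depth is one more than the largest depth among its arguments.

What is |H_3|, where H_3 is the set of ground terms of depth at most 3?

365424

Count level by level. With function symbols s/2, t/1, the terms of depth ≤ k are the 4 constants together with each function applied to depth-≤(k−1) tuples, so N_k = 4 + N_{k-1}^2 + N_{k-1}.
N_0 = 4
N_1 = 4 + 4^2 + 4 = 24
N_2 = 4 + 24^2 + 24 = 604
N_3 = 4 + 604^2 + 604 = 365424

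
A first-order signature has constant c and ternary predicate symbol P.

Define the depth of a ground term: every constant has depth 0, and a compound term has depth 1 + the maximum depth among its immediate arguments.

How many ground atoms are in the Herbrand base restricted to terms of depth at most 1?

1

First count ground terms of depth ≤ 1.
With no function symbols every ground term is a constant, so there is exactly 1 ground term at every depth bound.
N_0 = 1
N_1 = 1
So |H| = 1.
Each predicate of arity r yields |H|^r ground atoms (one per choice of an r-tuple from H):
  P: 1^3 = 1
Total ground atoms: 1.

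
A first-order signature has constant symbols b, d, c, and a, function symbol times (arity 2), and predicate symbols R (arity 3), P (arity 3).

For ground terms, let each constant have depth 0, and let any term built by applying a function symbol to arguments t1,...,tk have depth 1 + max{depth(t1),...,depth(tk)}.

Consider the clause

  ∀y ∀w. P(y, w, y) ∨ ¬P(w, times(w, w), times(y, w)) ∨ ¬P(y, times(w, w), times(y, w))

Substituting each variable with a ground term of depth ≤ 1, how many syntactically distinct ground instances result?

400

Ground terms of depth ≤ 1:
  Count level by level. With function symbols times/2, the terms of depth ≤ k are the 4 constants together with each function applied to depth-≤(k−1) tuples, so N_k = 4 + N_{k-1}^2.
  N_0 = 4
  N_1 = 4 + 4^2 = 20
So there are 20 ground terms available for substitution.
Each of y, w ranges independently over the available ground terms, and distinct assignments produce distinct instances.
Number of ground instances = 20^2 = 400.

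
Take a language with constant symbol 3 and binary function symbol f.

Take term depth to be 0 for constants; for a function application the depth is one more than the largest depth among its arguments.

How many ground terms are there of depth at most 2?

5

Let N_k count ground terms of depth at most k. Each non-constant term of depth ≤ k is some function symbol applied to depth-≤(k−1) arguments, giving N_k = 1 + N_{k-1}^2.
N_0 = 1
N_1 = 1 + 1^2 = 2
N_2 = 1 + 2^2 = 5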